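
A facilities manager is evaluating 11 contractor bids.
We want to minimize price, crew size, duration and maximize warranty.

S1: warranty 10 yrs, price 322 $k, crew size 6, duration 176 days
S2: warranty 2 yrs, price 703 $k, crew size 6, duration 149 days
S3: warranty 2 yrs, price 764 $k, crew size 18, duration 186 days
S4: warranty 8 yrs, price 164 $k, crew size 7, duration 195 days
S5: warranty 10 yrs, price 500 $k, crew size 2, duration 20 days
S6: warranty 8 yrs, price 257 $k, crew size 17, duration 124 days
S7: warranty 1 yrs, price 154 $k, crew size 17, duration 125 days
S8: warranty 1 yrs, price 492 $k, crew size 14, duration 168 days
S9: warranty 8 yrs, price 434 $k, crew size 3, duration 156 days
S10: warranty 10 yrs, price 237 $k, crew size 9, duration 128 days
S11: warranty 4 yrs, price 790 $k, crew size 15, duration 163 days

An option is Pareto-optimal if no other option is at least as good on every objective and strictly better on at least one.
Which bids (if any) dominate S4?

S1: worse on price (322 vs 164).
S2: worse on warranty (2 vs 8).
S3: worse on warranty (2 vs 8).
S5: worse on price (500 vs 164).
S6: worse on price (257 vs 164).
S7: worse on warranty (1 vs 8).
S8: worse on warranty (1 vs 8).
S9: worse on price (434 vs 164).
S10: worse on price (237 vs 164).
S11: worse on warranty (4 vs 8).
No option dominates S4.

none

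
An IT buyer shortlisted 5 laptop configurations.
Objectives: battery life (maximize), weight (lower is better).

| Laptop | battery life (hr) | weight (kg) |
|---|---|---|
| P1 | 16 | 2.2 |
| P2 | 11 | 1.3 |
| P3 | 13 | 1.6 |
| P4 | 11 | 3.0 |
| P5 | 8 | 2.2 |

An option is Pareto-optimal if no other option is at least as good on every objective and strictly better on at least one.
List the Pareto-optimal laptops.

P1: not dominated (best battery life).
P2: not dominated (best weight).
P3: not dominated.
P4: dominated by P1 (battery life 16≥11, weight 2.2≤3.0).
P5: dominated by P1 (battery life 16≥8, weight 2.2≤2.2).

P1, P2, P3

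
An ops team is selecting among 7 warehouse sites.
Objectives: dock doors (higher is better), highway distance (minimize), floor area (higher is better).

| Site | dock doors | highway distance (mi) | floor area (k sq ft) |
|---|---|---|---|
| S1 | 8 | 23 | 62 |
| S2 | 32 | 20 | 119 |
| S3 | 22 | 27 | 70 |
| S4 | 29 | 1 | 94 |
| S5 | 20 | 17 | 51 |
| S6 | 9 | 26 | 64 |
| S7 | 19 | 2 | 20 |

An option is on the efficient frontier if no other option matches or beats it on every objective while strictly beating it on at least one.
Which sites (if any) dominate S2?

none

S1: worse on dock doors (8 vs 32).
S3: worse on dock doors (22 vs 32).
S4: worse on dock doors (29 vs 32).
S5: worse on dock doors (20 vs 32).
S6: worse on dock doors (9 vs 32).
S7: worse on dock doors (19 vs 32).
No option dominates S2.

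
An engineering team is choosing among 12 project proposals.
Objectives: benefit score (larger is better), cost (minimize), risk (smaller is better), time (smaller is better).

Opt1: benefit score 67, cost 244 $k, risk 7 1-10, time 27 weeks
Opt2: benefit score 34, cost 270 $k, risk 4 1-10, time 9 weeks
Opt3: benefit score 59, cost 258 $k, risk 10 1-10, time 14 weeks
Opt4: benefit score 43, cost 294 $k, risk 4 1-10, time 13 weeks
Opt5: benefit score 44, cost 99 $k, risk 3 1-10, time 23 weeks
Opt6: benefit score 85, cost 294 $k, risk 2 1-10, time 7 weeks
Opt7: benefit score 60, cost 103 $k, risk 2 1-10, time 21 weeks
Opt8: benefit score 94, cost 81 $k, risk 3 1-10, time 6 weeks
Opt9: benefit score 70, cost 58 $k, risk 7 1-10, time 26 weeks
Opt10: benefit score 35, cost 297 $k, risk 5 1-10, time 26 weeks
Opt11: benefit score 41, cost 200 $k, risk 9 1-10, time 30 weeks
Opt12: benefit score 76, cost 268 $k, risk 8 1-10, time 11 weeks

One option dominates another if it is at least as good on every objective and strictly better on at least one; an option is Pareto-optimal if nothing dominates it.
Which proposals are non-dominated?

Opt6, Opt7, Opt8, Opt9

Opt1: dominated by Opt8 (benefit score 94≥67, cost 81≤244, risk 3≤7, time 6≤27).
Opt2: dominated by Opt8 (benefit score 94≥34, cost 81≤270, risk 3≤4, time 6≤9).
Opt3: dominated by Opt8 (benefit score 94≥59, cost 81≤258, risk 3≤10, time 6≤14).
Opt4: dominated by Opt6 (benefit score 85≥43, cost 294≤294, risk 2≤4, time 7≤13).
Opt5: dominated by Opt8 (benefit score 94≥44, cost 81≤99, risk 3≤3, time 6≤23).
Opt6: not dominated.
Opt7: not dominated.
Opt8: not dominated (best benefit score).
Opt9: not dominated (best cost).
Opt10: dominated by Opt4 (benefit score 43≥35, cost 294≤297, risk 4≤5, time 13≤26).
Opt11: dominated by Opt5 (benefit score 44≥41, cost 99≤200, risk 3≤9, time 23≤30).
Opt12: dominated by Opt8 (benefit score 94≥76, cost 81≤268, risk 3≤8, time 6≤11).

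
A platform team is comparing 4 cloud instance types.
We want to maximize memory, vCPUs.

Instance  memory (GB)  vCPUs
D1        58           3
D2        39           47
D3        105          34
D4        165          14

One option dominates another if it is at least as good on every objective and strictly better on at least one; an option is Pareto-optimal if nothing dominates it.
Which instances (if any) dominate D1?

D3, D4

D3: memory 105≥58, vCPUs 34≥3 — dominates D1.
D4: memory 165≥58, vCPUs 14≥3 — dominates D1.
Others (D2) are each worse than D1 on at least one objective.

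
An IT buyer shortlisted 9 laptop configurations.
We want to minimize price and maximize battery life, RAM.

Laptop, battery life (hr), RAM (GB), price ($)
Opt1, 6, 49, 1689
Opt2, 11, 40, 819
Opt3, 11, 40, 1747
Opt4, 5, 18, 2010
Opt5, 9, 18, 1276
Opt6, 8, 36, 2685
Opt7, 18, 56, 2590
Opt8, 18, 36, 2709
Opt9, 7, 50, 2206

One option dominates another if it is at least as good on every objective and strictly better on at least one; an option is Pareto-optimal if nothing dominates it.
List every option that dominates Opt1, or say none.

none

Opt2: worse on RAM (40 vs 49).
Opt3: worse on RAM (40 vs 49).
Opt4: worse on battery life (5 vs 6).
Opt5: worse on RAM (18 vs 49).
Opt6: worse on RAM (36 vs 49).
Opt7: worse on price (2590 vs 1689).
Opt8: worse on RAM (36 vs 49).
Opt9: worse on price (2206 vs 1689).
No option dominates Opt1.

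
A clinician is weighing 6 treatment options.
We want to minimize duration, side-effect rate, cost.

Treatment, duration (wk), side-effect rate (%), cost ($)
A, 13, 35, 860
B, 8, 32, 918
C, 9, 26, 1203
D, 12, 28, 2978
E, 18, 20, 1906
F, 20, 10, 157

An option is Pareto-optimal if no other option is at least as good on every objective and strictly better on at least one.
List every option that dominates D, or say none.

C: duration 9≤12, side-effect rate 26≤28, cost 1203≤2978 — dominates D.
Others (A, B, E, F) are each worse than D on at least one objective.

C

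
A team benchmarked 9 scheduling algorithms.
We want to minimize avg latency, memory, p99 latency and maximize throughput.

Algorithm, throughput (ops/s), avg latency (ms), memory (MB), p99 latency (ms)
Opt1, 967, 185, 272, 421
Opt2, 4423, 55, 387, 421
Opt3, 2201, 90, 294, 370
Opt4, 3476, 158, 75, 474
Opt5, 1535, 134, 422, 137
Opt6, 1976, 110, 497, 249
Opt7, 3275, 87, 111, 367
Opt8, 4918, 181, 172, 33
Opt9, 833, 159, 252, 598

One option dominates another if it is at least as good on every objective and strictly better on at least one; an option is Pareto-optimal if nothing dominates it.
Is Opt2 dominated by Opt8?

No

Opt8 vs Opt2: Opt8 is worse on avg latency (181 vs 55), so it does not dominate Opt2.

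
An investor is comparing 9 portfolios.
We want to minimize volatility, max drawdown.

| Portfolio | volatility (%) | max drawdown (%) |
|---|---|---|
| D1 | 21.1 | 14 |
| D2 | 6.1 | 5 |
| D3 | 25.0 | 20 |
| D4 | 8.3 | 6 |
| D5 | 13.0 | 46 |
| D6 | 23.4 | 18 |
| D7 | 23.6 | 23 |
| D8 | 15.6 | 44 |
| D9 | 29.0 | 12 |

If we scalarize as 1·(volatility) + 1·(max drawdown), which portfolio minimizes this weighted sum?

D1: 1·21.1 + 1·14 = 35.1
D2: 1·6.1 + 1·5 = 11.1
D3: 1·25.0 + 1·20 = 45.0
D4: 1·8.3 + 1·6 = 14.3
D5: 1·13.0 + 1·46 = 59.0
D6: 1·23.4 + 1·18 = 41.4
D7: 1·23.6 + 1·23 = 46.6
D8: 1·15.6 + 1·44 = 59.6
D9: 1·29.0 + 1·12 = 41.0
Lowest: D2 at 11.1.

D2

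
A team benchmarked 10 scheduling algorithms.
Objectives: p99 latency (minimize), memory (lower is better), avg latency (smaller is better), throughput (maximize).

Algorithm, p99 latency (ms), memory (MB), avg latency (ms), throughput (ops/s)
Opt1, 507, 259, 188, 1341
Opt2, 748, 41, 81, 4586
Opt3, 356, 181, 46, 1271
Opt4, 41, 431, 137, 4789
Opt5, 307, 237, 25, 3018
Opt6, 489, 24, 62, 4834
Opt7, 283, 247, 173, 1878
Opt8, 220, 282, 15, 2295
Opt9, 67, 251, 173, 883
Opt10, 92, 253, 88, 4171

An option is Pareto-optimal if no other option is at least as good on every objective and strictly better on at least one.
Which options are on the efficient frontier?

Opt1: dominated by Opt5 (p99 latency 307≤507, memory 237≤259, avg latency 25≤188, throughput 3018≥1341).
Opt2: dominated by Opt6 (p99 latency 489≤748, memory 24≤41, avg latency 62≤81, throughput 4834≥4586).
Opt3: not dominated.
Opt4: not dominated (best p99 latency).
Opt5: not dominated.
Opt6: not dominated (best memory).
Opt7: not dominated.
Opt8: not dominated (best avg latency).
Opt9: not dominated.
Opt10: not dominated.

Opt3, Opt4, Opt5, Opt6, Opt7, Opt8, Opt9, Opt10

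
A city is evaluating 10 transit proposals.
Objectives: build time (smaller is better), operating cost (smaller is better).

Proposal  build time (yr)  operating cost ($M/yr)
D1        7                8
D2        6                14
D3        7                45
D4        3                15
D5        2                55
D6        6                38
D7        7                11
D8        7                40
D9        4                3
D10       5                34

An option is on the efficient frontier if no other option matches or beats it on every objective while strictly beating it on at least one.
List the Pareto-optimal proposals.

D1: dominated by D9 (build time 4≤7, operating cost 3≤8).
D2: dominated by D9 (build time 4≤6, operating cost 3≤14).
D3: dominated by D1 (build time 7≤7, operating cost 8≤45).
D4: not dominated.
D5: not dominated (best build time).
D6: dominated by D2 (build time 6≤6, operating cost 14≤38).
D7: dominated by D1 (build time 7≤7, operating cost 8≤11).
D8: dominated by D1 (build time 7≤7, operating cost 8≤40).
D9: not dominated (best operating cost).
D10: dominated by D4 (build time 3≤5, operating cost 15≤34).

D4, D5, D9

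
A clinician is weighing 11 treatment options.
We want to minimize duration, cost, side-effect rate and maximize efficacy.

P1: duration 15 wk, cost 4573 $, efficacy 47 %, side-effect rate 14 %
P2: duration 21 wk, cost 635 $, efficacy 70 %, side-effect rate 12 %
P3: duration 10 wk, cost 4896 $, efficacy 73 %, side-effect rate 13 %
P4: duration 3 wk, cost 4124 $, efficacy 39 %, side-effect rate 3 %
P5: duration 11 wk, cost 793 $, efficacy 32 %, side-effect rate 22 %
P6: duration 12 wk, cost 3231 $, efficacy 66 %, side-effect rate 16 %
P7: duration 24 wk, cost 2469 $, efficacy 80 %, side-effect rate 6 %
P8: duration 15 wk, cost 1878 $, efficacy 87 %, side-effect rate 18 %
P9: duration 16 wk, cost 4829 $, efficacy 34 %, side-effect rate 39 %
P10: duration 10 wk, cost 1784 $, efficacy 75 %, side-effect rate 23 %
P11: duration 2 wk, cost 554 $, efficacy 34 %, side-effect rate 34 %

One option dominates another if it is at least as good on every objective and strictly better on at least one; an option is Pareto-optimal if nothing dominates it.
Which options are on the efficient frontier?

P1: not dominated.
P2: not dominated.
P3: not dominated.
P4: not dominated (best side-effect rate).
P5: not dominated.
P6: not dominated.
P7: not dominated.
P8: not dominated (best efficacy).
P9: dominated by P1 (duration 15≤16, cost 4573≤4829, efficacy 47≥34, side-effect rate 14≤39).
P10: not dominated.
P11: not dominated (best duration).

P1, P2, P3, P4, P5, P6, P7, P8, P10, P11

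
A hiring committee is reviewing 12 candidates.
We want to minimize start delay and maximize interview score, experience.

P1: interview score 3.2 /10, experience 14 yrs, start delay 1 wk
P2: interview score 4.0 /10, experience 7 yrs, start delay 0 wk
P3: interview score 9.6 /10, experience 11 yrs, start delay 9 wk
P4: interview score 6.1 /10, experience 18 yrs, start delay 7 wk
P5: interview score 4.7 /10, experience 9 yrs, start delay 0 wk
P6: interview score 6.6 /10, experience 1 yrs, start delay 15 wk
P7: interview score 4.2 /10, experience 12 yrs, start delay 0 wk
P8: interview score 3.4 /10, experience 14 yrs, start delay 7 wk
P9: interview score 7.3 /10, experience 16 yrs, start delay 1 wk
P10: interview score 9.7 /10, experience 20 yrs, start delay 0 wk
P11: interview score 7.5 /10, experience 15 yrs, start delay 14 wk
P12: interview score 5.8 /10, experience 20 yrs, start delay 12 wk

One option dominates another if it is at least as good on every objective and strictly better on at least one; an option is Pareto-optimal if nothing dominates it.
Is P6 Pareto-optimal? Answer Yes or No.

P3 vs P6: interview score 9.6≥6.6, experience 11≥1, start delay 9≤15 — P3 is at least as good on every objective and strictly better on at least one, so P3 dominates P6.

No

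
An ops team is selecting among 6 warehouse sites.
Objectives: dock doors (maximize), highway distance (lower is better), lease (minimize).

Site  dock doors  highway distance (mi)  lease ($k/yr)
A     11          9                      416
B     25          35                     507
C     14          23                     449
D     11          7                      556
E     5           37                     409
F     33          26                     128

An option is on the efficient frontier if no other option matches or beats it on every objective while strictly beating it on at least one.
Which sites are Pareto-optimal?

A: not dominated.
B: dominated by F (dock doors 33≥25, highway distance 26≤35, lease 128≤507).
C: not dominated.
D: not dominated (best highway distance).
E: dominated by F (dock doors 33≥5, highway distance 26≤37, lease 128≤409).
F: not dominated (best dock doors).

A, C, D, F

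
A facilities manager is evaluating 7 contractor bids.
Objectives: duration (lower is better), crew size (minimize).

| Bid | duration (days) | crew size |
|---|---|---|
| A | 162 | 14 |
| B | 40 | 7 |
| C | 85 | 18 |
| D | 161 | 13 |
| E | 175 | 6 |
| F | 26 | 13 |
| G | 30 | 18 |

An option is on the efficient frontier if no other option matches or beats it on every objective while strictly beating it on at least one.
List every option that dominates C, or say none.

B: duration 40≤85, crew size 7≤18 — dominates C.
F: duration 26≤85, crew size 13≤18 — dominates C.
G: duration 30≤85, crew size 18≤18 — dominates C.
Others (A, D, E) are each worse than C on at least one objective.

B, F, G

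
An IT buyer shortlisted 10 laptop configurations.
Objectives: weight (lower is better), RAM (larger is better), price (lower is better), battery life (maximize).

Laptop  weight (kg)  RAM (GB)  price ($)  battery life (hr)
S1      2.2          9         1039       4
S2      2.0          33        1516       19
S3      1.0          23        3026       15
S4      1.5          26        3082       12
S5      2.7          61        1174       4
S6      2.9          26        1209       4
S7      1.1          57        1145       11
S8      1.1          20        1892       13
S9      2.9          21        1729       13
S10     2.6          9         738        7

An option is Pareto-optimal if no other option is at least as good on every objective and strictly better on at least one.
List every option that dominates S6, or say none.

S5: weight 2.7≤2.9, RAM 61≥26, price 1174≤1209, battery life 4≥4 — dominates S6.
S7: weight 1.1≤2.9, RAM 57≥26, price 1145≤1209, battery life 11≥4 — dominates S6.
Others (S1, S2, S3, S4, S8, S9, S10) are each worse than S6 on at least one objective.

S5, S7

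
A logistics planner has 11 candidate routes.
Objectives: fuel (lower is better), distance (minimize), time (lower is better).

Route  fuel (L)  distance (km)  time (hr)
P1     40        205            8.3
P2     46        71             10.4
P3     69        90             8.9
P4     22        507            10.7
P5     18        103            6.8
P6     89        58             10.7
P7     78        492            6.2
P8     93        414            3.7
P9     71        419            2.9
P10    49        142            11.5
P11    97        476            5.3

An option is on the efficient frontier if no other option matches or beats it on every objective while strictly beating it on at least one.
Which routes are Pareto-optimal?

P2, P3, P5, P6, P8, P9

P1: dominated by P5 (fuel 18≤40, distance 103≤205, time 6.8≤8.3).
P2: not dominated.
P3: not dominated.
P4: dominated by P5 (fuel 18≤22, distance 103≤507, time 6.8≤10.7).
P5: not dominated (best fuel).
P6: not dominated (best distance).
P7: dominated by P9 (fuel 71≤78, distance 419≤492, time 2.9≤6.2).
P8: not dominated.
P9: not dominated (best time).
P10: dominated by P2 (fuel 46≤49, distance 71≤142, time 10.4≤11.5).
P11: dominated by P8 (fuel 93≤97, distance 414≤476, time 3.7≤5.3).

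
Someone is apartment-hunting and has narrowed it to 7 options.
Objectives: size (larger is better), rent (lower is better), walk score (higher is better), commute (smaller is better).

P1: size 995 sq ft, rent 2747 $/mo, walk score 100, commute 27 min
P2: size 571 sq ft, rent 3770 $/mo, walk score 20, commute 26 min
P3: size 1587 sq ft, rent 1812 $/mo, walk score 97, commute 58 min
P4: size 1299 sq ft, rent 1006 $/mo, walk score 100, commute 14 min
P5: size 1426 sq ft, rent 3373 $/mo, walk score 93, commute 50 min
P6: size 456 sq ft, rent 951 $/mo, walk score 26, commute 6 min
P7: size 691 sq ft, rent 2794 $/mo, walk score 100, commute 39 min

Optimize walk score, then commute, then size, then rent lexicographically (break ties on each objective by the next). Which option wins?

First maximize walk score: best is 100, kept {P1, P4, P7}.
Then minimize commute: best is 14, kept {P4}.

P4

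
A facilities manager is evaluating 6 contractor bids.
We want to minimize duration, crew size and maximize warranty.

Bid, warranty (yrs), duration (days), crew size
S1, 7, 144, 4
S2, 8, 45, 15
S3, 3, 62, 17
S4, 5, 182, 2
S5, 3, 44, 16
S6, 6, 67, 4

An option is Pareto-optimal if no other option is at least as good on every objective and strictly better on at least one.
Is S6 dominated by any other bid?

S1: worse on duration (144 vs 67).
S2: worse on crew size (15 vs 4).
S3: worse on warranty (3 vs 6).
S4: worse on warranty (5 vs 6).
S5: worse on warranty (3 vs 6).
No option is at least as good as S6 on every objective and strictly better on one.

No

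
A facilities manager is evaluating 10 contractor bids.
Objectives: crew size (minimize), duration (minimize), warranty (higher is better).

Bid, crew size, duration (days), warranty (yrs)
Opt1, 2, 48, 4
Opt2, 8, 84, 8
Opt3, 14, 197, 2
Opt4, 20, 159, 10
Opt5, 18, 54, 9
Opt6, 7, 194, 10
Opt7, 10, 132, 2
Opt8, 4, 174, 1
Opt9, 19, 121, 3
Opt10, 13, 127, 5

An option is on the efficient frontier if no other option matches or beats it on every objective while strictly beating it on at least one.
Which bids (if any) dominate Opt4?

none

Opt1: worse on warranty (4 vs 10).
Opt2: worse on warranty (8 vs 10).
Opt3: worse on duration (197 vs 159).
Opt5: worse on warranty (9 vs 10).
Opt6: worse on duration (194 vs 159).
Opt7: worse on warranty (2 vs 10).
Opt8: worse on duration (174 vs 159).
Opt9: worse on warranty (3 vs 10).
Opt10: worse on warranty (5 vs 10).
No option dominates Opt4.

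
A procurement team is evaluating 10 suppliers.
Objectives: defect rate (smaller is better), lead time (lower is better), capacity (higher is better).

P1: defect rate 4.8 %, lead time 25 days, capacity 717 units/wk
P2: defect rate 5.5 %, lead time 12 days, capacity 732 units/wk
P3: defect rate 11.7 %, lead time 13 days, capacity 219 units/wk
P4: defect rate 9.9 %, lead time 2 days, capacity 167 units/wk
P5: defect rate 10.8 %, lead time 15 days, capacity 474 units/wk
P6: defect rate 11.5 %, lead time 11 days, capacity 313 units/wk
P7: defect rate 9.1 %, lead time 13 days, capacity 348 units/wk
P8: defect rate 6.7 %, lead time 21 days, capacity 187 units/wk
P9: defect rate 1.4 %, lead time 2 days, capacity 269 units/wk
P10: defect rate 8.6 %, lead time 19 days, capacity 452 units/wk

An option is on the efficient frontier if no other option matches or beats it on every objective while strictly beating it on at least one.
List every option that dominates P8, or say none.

P2, P9

P2: defect rate 5.5≤6.7, lead time 12≤21, capacity 732≥187 — dominates P8.
P9: defect rate 1.4≤6.7, lead time 2≤21, capacity 269≥187 — dominates P8.
Others (P1, P3, P4, P5, P6, P7, P10) are each worse than P8 on at least one objective.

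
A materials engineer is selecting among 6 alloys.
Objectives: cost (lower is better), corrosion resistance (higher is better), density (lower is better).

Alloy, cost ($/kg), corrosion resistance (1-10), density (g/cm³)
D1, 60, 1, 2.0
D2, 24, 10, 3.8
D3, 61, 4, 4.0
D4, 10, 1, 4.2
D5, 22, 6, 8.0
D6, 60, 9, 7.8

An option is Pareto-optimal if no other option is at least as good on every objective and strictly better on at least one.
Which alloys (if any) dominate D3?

D2

D2: cost 24≤61, corrosion resistance 10≥4, density 3.8≤4.0 — dominates D3.
Others (D1, D4, D5, D6) are each worse than D3 on at least one objective.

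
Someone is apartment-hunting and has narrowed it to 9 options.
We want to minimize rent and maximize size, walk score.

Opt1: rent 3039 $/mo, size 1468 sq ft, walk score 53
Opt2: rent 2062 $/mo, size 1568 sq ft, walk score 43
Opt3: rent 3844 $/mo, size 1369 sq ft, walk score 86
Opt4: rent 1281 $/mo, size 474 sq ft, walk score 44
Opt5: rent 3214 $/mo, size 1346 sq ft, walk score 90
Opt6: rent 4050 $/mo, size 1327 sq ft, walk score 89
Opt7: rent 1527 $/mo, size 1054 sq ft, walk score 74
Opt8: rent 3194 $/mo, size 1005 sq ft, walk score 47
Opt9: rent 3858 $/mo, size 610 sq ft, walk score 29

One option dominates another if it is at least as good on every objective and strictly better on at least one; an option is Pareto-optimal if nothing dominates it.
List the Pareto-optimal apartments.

Opt1, Opt2, Opt3, Opt4, Opt5, Opt7

Opt1: not dominated.
Opt2: not dominated (best size).
Opt3: not dominated.
Opt4: not dominated (best rent).
Opt5: not dominated (best walk score).
Opt6: dominated by Opt5 (rent 3214≤4050, size 1346≥1327, walk score 90≥89).
Opt7: not dominated.
Opt8: dominated by Opt1 (rent 3039≤3194, size 1468≥1005, walk score 53≥47).
Opt9: dominated by Opt1 (rent 3039≤3858, size 1468≥610, walk score 53≥29).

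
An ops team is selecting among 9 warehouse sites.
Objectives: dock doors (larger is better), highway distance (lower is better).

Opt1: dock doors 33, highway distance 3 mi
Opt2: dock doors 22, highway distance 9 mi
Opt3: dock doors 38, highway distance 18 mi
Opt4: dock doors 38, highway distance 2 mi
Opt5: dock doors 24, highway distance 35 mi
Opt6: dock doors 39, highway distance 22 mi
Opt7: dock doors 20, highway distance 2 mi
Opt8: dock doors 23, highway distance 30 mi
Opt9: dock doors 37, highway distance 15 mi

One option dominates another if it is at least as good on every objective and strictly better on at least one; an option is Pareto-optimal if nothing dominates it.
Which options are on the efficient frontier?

Opt1: dominated by Opt4 (dock doors 38≥33, highway distance 2≤3).
Opt2: dominated by Opt1 (dock doors 33≥22, highway distance 3≤9).
Opt3: dominated by Opt4 (dock doors 38≥38, highway distance 2≤18).
Opt4: not dominated.
Opt5: dominated by Opt1 (dock doors 33≥24, highway distance 3≤35).
Opt6: not dominated (best dock doors).
Opt7: dominated by Opt4 (dock doors 38≥20, highway distance 2≤2).
Opt8: dominated by Opt1 (dock doors 33≥23, highway distance 3≤30).
Opt9: dominated by Opt4 (dock doors 38≥37, highway distance 2≤15).

Opt4, Opt6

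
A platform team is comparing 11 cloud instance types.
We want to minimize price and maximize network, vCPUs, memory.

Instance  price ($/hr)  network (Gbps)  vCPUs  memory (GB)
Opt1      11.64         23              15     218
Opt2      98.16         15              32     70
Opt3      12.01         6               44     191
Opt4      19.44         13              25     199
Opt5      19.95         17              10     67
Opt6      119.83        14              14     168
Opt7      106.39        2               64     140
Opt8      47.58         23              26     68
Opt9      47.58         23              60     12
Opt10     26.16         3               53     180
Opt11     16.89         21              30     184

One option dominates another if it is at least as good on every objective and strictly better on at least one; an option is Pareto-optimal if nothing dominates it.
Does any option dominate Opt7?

No

Opt1: worse on vCPUs (15 vs 64).
Opt2: worse on vCPUs (32 vs 64).
Opt3: worse on vCPUs (44 vs 64).
Opt4: worse on vCPUs (25 vs 64).
Opt5: worse on vCPUs (10 vs 64).
Opt6: worse on price (119.83 vs 106.39).
Opt8: worse on vCPUs (26 vs 64).
Opt9: worse on vCPUs (60 vs 64).
Opt10: worse on vCPUs (53 vs 64).
Opt11: worse on vCPUs (30 vs 64).
No option is at least as good as Opt7 on every objective and strictly better on one.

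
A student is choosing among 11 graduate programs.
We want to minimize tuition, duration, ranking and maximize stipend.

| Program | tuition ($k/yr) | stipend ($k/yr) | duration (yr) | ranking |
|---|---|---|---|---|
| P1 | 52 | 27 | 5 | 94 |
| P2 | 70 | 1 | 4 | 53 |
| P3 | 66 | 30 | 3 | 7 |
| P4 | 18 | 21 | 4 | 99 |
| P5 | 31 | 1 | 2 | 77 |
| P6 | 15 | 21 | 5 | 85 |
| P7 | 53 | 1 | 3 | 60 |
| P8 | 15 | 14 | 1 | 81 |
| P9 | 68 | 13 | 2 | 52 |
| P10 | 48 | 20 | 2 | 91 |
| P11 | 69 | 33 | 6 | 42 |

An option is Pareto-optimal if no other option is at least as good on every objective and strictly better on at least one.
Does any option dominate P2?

Yes

P3 vs P2: tuition 66≤70, stipend 30≥1, duration 3≤4, ranking 7≤53 — P3 is at least as good on every objective and strictly better on at least one, so P3 dominates P2.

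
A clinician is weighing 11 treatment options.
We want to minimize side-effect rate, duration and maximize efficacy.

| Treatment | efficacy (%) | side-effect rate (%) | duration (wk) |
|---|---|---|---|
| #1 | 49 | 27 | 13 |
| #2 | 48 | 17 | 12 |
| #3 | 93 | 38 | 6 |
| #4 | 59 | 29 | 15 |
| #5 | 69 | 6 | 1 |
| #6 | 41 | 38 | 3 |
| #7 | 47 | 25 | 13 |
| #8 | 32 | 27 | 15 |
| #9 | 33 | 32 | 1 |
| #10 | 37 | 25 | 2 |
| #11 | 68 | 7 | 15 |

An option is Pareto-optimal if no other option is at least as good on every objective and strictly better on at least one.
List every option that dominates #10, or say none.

#5: efficacy 69≥37, side-effect rate 6≤25, duration 1≤2 — dominates #10.
Others (#1, #2, #3, #4, #6, #7, #8, #9, #11) are each worse than #10 on at least one objective.

#5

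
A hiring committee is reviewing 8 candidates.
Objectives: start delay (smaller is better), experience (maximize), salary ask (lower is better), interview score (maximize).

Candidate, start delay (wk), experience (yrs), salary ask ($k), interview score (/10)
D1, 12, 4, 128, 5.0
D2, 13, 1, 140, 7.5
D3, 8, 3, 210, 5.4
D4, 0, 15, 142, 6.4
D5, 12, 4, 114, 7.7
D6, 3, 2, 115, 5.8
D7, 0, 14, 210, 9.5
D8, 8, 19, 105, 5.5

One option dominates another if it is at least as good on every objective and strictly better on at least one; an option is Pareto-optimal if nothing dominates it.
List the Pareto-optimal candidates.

D4, D5, D6, D7, D8

D1: dominated by D5 (start delay 12≤12, experience 4≥4, salary ask 114≤128, interview score 7.7≥5.0).
D2: dominated by D5 (start delay 12≤13, experience 4≥1, salary ask 114≤140, interview score 7.7≥7.5).
D3: dominated by D4 (start delay 0≤8, experience 15≥3, salary ask 142≤210, interview score 6.4≥5.4).
D4: not dominated.
D5: not dominated.
D6: not dominated.
D7: not dominated (best interview score).
D8: not dominated (best experience).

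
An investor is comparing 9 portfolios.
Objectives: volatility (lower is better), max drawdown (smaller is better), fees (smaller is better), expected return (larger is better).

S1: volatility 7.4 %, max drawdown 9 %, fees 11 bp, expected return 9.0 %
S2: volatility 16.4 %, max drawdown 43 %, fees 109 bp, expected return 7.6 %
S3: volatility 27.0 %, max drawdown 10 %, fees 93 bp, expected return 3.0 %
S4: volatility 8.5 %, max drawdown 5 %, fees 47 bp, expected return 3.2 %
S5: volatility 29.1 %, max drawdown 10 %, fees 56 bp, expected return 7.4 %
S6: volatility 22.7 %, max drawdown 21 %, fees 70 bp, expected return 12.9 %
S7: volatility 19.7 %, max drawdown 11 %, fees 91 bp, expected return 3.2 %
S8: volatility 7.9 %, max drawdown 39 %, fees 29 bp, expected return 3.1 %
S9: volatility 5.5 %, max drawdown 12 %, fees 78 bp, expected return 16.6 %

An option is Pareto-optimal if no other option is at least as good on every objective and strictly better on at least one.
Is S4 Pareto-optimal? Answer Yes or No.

S1: worse on max drawdown (9 vs 5).
S2: worse on volatility (16.4 vs 8.5).
S3: worse on volatility (27.0 vs 8.5).
S5: worse on volatility (29.1 vs 8.5).
S6: worse on volatility (22.7 vs 8.5).
S7: worse on volatility (19.7 vs 8.5).
S8: worse on max drawdown (39 vs 5).
S9: worse on max drawdown (12 vs 5).
No option is at least as good as S4 on every objective and strictly better on one.

Yes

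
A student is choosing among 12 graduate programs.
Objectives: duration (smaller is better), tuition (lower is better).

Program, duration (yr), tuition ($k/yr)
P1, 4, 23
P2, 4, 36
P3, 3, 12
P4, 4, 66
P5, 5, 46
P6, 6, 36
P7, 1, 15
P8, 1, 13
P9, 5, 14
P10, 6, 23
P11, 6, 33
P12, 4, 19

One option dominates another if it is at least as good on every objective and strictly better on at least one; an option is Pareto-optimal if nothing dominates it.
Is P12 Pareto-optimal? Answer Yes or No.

P3 vs P12: duration 3≤4, tuition 12≤19 — P3 is at least as good on every objective and strictly better on at least one, so P3 dominates P12.

No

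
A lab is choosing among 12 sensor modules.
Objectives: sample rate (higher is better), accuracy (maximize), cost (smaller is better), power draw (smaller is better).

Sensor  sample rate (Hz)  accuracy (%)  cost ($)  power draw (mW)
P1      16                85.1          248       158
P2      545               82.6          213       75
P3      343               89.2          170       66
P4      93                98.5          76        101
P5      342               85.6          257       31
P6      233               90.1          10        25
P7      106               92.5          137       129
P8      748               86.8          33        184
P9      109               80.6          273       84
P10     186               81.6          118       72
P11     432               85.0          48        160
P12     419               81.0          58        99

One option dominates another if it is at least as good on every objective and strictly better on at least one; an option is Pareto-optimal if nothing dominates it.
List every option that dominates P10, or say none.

P6

P6: sample rate 233≥186, accuracy 90.1≥81.6, cost 10≤118, power draw 25≤72 — dominates P10.
Others (P1, P2, P3, P4, P5, P7, P8, P9, P11, P12) are each worse than P10 on at least one objective.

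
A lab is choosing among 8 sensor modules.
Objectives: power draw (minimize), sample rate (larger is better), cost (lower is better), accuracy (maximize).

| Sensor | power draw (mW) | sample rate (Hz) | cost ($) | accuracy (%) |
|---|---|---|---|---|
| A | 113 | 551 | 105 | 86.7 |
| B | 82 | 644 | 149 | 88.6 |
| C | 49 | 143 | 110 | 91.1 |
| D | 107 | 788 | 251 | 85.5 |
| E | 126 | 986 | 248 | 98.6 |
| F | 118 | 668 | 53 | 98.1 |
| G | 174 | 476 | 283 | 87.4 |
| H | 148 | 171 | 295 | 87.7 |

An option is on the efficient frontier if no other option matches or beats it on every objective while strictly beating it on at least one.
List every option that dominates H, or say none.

B: power draw 82≤148, sample rate 644≥171, cost 149≤295, accuracy 88.6≥87.7 — dominates H.
E: power draw 126≤148, sample rate 986≥171, cost 248≤295, accuracy 98.6≥87.7 — dominates H.
F: power draw 118≤148, sample rate 668≥171, cost 53≤295, accuracy 98.1≥87.7 — dominates H.
Others (A, C, D, G) are each worse than H on at least one objective.

B, E, F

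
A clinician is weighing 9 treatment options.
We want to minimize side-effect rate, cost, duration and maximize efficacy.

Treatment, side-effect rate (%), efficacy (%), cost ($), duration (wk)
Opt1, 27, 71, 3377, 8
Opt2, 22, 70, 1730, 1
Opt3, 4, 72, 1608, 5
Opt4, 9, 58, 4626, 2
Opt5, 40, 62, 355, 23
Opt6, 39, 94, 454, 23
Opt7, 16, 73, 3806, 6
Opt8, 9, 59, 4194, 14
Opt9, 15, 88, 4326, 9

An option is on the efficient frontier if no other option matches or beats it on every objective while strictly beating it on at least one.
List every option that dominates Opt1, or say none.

Opt3: side-effect rate 4≤27, efficacy 72≥71, cost 1608≤3377, duration 5≤8 — dominates Opt1.
Others (Opt2, Opt4, Opt5, Opt6, Opt7, Opt8, Opt9) are each worse than Opt1 on at least one objective.

Opt3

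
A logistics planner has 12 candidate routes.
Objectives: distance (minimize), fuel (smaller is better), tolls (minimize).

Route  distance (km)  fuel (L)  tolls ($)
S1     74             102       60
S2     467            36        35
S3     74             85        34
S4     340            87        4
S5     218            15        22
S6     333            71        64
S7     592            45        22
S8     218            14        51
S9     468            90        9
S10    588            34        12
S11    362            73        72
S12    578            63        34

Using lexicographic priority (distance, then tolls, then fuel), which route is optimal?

S3

First minimize distance: best is 74, kept {S1, S3}.
Then minimize tolls: best is 34, kept {S3}.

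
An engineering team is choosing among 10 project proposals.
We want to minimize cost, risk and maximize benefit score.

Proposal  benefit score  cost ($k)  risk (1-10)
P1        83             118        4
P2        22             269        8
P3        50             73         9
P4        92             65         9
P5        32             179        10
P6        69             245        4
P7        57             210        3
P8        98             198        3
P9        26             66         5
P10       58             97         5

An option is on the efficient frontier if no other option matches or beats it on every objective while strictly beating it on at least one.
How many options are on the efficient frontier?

5

P1: not dominated.
P2: dominated by P1 (benefit score 83≥22, cost 118≤269, risk 4≤8).
P3: dominated by P4 (benefit score 92≥50, cost 65≤73, risk 9≤9).
P4: not dominated (best cost).
P5: dominated by P1 (benefit score 83≥32, cost 118≤179, risk 4≤10).
P6: dominated by P1 (benefit score 83≥69, cost 118≤245, risk 4≤4).
P7: dominated by P8 (benefit score 98≥57, cost 198≤210, risk 3≤3).
P8: not dominated (best benefit score).
P9: not dominated.
P10: not dominated.
Pareto-optimal: P1, P4, P8, P9, P10 → 5.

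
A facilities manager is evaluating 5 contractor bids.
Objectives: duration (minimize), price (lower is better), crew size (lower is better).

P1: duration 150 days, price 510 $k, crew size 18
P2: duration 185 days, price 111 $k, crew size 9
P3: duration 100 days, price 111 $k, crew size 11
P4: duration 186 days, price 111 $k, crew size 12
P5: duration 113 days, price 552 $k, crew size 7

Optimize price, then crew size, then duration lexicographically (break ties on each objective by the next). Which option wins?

P2

First minimize price: best is 111, kept {P2, P3, P4}.
Then minimize crew size: best is 9, kept {P2}.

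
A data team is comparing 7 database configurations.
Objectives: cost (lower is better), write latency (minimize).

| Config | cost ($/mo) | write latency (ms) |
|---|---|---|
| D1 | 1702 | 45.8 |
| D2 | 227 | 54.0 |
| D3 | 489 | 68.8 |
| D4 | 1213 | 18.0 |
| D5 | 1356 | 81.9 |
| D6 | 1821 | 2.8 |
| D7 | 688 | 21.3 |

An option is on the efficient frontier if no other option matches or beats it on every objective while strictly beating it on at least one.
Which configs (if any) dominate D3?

D2

D2: cost 227≤489, write latency 54.0≤68.8 — dominates D3.
Others (D1, D4, D5, D6, D7) are each worse than D3 on at least one objective.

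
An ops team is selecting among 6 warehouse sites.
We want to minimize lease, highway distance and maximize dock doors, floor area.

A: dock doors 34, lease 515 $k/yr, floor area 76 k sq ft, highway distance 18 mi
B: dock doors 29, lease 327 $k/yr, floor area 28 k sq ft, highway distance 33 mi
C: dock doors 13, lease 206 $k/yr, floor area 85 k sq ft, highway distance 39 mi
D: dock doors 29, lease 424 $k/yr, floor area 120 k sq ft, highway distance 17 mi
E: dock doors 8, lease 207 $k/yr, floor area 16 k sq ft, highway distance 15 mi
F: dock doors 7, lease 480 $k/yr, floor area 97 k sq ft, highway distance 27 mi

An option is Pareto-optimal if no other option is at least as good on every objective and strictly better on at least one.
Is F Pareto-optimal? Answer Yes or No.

No

D vs F: dock doors 29≥7, lease 424≤480, floor area 120≥97, highway distance 17≤27 — D is at least as good on every objective and strictly better on at least one, so D dominates F.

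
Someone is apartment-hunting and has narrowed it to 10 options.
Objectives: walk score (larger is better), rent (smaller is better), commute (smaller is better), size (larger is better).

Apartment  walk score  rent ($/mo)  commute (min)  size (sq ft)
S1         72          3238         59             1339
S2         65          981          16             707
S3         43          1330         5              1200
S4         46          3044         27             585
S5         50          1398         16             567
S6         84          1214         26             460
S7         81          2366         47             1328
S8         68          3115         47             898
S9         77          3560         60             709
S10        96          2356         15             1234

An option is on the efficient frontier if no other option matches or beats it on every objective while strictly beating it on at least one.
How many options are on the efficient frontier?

6

S1: not dominated (best size).
S2: not dominated (best rent).
S3: not dominated (best commute).
S4: dominated by S2 (walk score 65≥46, rent 981≤3044, commute 16≤27, size 707≥585).
S5: dominated by S2 (walk score 65≥50, rent 981≤1398, commute 16≤16, size 707≥567).
S6: not dominated.
S7: not dominated.
S8: dominated by S7 (walk score 81≥68, rent 2366≤3115, commute 47≤47, size 1328≥898).
S9: dominated by S7 (walk score 81≥77, rent 2366≤3560, commute 47≤60, size 1328≥709).
S10: not dominated (best walk score).
Pareto-optimal: S1, S2, S3, S6, S7, S10 → 6.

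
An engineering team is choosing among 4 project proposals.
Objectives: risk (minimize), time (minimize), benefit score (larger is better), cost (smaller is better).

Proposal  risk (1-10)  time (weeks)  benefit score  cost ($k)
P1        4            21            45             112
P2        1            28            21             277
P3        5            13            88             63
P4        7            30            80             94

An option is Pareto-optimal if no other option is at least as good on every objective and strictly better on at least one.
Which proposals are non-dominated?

P1: not dominated.
P2: not dominated (best risk).
P3: not dominated (best time).
P4: dominated by P3 (risk 5≤7, time 13≤30, benefit score 88≥80, cost 63≤94).

P1, P2, P3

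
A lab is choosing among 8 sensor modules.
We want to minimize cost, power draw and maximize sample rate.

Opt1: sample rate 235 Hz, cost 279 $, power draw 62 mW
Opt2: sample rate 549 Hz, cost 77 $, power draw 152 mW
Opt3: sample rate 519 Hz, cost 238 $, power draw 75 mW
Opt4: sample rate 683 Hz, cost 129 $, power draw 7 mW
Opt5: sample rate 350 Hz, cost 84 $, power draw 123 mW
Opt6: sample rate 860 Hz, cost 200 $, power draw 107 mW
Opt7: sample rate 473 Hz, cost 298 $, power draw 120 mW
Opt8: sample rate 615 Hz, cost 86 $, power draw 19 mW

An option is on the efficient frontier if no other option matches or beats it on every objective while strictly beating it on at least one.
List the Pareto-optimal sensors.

Opt1: dominated by Opt4 (sample rate 683≥235, cost 129≤279, power draw 7≤62).
Opt2: not dominated (best cost).
Opt3: dominated by Opt4 (sample rate 683≥519, cost 129≤238, power draw 7≤75).
Opt4: not dominated (best power draw).
Opt5: not dominated.
Opt6: not dominated (best sample rate).
Opt7: dominated by Opt3 (sample rate 519≥473, cost 238≤298, power draw 75≤120).
Opt8: not dominated.

Opt2, Opt4, Opt5, Opt6, Opt8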